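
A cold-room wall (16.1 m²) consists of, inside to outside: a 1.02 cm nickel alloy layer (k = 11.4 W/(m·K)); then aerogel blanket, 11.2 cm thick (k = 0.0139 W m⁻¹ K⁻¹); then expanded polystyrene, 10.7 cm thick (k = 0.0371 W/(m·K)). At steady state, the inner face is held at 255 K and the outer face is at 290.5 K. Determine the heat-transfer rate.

Q = 52.2 W

Resistance network (inner→outer):
  R_nickel alloy = L/(kA) = 0.0102/(11.4·16.1) = 5.557×10^-5 K/W
  R_aerogel blanket = L/(kA) = 0.112/(0.0139·16.1) = 0.5005 K/W
  R_expanded polystyrene = L/(kA) = 0.107/(0.0371·16.1) = 0.1791 K/W
ΣR = 5.557×10^-5 + 0.5005 + 0.1791 = 0.6797 K/W
Q = ΔT/ΣR = (255 K − 290.5 K)/0.6797 = -52.2 W
(Negative Q ⇒ heat flows inward; heat gain = 52.2 W.)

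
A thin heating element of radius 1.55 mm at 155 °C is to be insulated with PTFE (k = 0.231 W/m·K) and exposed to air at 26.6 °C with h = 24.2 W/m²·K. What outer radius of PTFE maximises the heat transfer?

For a cylinder, r_cr = k_ins/h = 0.231/24.2 = 0.00955 m = 0.955 cm

r_cr = 0.955 cm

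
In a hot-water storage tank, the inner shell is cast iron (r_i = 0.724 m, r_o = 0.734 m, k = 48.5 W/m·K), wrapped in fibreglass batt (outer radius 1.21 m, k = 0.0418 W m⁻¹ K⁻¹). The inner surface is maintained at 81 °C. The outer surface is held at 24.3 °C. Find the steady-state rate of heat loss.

Q = 55.6 W

Resistance network (inner→outer):
  R_cast iron = (1/0.724 − 1/0.734)/(4πk) = 0.01882/(4π·48.5) = 3.088×10^-5 K/W
  R_fibreglass batt = (1/0.734 − 1/1.21)/(4πk) = 0.5360/(4π·0.0418) = 1.020 K/W
ΣR = 3.088×10^-5 + 1.020 = 1.020 K/W
Q = ΔT/ΣR = (81 °C − 24.3 °C)/1.020 = 55.6 W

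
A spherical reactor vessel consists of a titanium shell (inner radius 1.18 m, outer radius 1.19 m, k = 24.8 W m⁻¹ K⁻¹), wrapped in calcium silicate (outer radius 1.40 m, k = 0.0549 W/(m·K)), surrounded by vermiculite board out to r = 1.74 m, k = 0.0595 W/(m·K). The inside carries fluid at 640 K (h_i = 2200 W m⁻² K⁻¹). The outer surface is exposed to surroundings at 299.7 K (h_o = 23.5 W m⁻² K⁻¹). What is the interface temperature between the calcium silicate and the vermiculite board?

T = 472 K

Resistance network (inner→outer):
  R_conv,in = 1/(4πr²h) = 1/(4π·1.18²·2200) = 2.598×10^-5 K/W
  R_titanium = (1/1.18 − 1/1.19)/(4πk) = 0.007121/(4π·24.8) = 2.285×10^-5 K/W
  R_calcium silicate = (1/1.19 − 1/1.40)/(4πk) = 0.1261/(4π·0.0549) = 0.1827 K/W
  R_vermiculite board = (1/1.40 − 1/1.74)/(4πk) = 0.1396/(4π·0.0595) = 0.1867 K/W
  R_conv,out = 1/(4πr²h) = 1/(4π·1.74²·23.5) = 0.001118 K/W
ΣR = 2.598×10^-5 + 2.285×10^-5 + 0.1827 + 0.1867 + 0.001118 = 0.3706 K/W
Q = ΔT/ΣR = (640 K − 299.7 K)/0.3706 = 918.2 W
From the inner boundary to the calcium silicate/vermiculite board interface, ΣR_partial = 0.1827 K/W.
T_interface = T_in − Q·ΣR_partial = 640 K − (918.2)(0.1827) = 472 K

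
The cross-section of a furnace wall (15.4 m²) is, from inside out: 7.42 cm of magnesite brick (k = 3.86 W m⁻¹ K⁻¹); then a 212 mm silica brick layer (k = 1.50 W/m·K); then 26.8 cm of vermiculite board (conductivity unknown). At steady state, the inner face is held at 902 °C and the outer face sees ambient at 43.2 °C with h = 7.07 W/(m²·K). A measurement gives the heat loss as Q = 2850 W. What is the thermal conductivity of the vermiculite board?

ΣR = ΔT/Q = |902 − 43.2|/2850 = 0.3013 K/W
Known resistances:
  R_magnesite brick = L/(kA) = 0.0742/(3.86·15.4) = 0.001248 K/W
  R_silica brick = L/(kA) = 0.212/(1.50·15.4) = 0.009177 K/W
  R_conv,out = 1/(hA) = 1/(7.07·15.4) = 0.009185 K/W
R_vermiculite board = ΣR − ΣR_known = 0.3013 − 0.01961 = 0.2817 K/W
L/(kA) = 0.2817 ⇒ k = 0.268/(0.2817·15.4) = 0.0618 W/m·K

k = 0.0618 W/m·K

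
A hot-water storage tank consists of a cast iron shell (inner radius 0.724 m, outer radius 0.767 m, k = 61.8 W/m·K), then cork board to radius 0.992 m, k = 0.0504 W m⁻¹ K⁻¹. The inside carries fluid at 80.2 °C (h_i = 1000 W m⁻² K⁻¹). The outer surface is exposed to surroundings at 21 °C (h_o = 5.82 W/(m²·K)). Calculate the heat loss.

Q = 123 W

Resistance network (inner→outer):
  R_conv,in = 1/(4πr²h) = 1/(4π·0.724²·1000) = 1.518×10^-4 K/W
  R_cast iron = (1/0.724 − 1/0.767)/(4πk) = 0.07743/(4π·61.8) = 9.971×10^-5 K/W
  R_cork board = (1/0.767 − 1/0.992)/(4πk) = 0.2957/(4π·0.0504) = 0.4669 K/W
  R_conv,out = 1/(4πr²h) = 1/(4π·0.992²·5.82) = 0.01389 K/W
ΣR = 1.518×10^-4 + 9.971×10^-5 + 0.4669 + 0.01389 = 0.4810 K/W
Q = ΔT/ΣR = (80.2 °C − 21 °C)/0.4810 = 123 W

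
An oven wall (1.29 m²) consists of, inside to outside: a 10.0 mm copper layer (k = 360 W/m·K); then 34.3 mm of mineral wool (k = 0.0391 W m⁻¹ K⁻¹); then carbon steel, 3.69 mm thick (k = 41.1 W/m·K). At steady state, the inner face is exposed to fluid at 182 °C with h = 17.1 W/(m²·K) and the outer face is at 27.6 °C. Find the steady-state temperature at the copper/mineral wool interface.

T = 172 °C

Series thermal resistances, inner to outer:
  R_conv,in = 1/(hA) = 1/(17.1·1.29) = 0.04533 K/W
  R_copper = L/(kA) = 0.0100/(360·1.29) = 2.153×10^-5 K/W
  R_mineral wool = L/(kA) = 0.0343/(0.0391·1.29) = 0.6800 K/W
  R_carbon steel = L/(kA) = 0.00369/(41.1·1.29) = 6.960×10^-5 K/W
ΣR = 0.04533 + 2.153×10^-5 + 0.6800 + 6.960×10^-5 = 0.7254 K/W
Q = ΔT/ΣR = (182 °C − 27.6 °C)/0.7254 = 212.8 W
From the inner boundary to the copper/mineral wool interface, ΣR_partial = 0.04535 K/W.
T_interface = T_in − Q·ΣR_partial = 182 °C − (212.8)(0.04535) = 172 °C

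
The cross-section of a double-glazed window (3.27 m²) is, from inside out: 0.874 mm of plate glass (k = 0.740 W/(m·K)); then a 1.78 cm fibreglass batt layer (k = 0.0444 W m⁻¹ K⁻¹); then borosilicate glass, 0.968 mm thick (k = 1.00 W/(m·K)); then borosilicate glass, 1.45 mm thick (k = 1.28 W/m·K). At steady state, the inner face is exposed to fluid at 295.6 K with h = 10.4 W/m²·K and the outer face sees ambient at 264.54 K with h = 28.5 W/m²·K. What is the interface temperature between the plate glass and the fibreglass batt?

Treat each layer as a resistance in series:
  R_conv,in = 1/(hA) = 1/(10.4·3.27) = 0.02940 K/W
  R_plate glass = L/(kA) = 8.74×10^-4/(0.740·3.27) = 3.612×10^-4 K/W
  R_fibreglass batt = L/(kA) = 0.0178/(0.0444·3.27) = 0.1226 K/W
  R_borosilicate glass = L/(kA) = 9.68×10^-4/(1.00·3.27) = 2.960×10^-4 K/W
  R_borosilicate glass = L/(kA) = 0.00145/(1.28·3.27) = 3.464×10^-4 K/W
  R_conv,out = 1/(hA) = 1/(28.5·3.27) = 0.01073 K/W
ΣR = 0.02940 + 3.612×10^-4 + 0.1226 + 2.960×10^-4 + 3.464×10^-4 + 0.01073 = 0.1637 K/W
Q = ΔT/ΣR = (295.6 K − 264.54 K)/0.1637 = 189.7 W
From the inner boundary to the plate glass/fibreglass batt interface, ΣR_partial = 0.02976 K/W.
T_interface = T_in − Q·ΣR_partial = 295.6 K − (189.7)(0.02976) = 290.0 K

T = 290.0 K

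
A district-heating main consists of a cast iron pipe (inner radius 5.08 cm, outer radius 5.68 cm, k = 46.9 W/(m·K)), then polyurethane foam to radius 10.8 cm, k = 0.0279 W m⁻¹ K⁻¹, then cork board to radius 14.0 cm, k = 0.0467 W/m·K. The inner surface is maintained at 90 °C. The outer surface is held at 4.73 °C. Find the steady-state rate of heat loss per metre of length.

Q' = 18.7 W/m

Series thermal resistances, inner to outer:
  R'_cast iron = ln(0.0568/0.0508)/(2πk) = 0.1116/(2π·46.9) = 3.788×10^-4 m·K/W
  R'_polyurethane foam = ln(0.108/0.0568)/(2πk) = 0.6426/(2π·0.0279) = 3.666 m·K/W
  R'_cork board = ln(0.140/0.108)/(2πk) = 0.2595/(2π·0.0467) = 0.8844 m·K/W
ΣR = 3.788×10^-4 + 3.666 + 0.8844 = 4.551 m·K/W
Q' = ΔT/ΣR = (90 °C − 4.73 °C)/4.551 = 18.7 W/m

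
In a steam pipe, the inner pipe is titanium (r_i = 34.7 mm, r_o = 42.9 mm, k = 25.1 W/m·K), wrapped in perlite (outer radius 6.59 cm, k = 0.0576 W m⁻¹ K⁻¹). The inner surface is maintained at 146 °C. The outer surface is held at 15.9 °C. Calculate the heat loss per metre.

Resistance network (inner→outer):
  R'_titanium = ln(0.0429/0.0347)/(2πk) = 0.2121/(2π·25.1) = 0.001345 m·K/W
  R'_perlite = ln(0.0659/0.0429)/(2πk) = 0.4293/(2π·0.0576) = 1.186 m·K/W
ΣR = 0.001345 + 1.186 = 1.187 m·K/W
Q' = ΔT/ΣR = (146 °C − 15.9 °C)/1.187 = 110 W/m

Q' = 110 W/m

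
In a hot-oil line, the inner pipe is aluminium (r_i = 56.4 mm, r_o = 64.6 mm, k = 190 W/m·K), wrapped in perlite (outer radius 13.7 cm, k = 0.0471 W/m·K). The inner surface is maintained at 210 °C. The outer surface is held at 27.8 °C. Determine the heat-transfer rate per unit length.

Resistance network (inner→outer):
  R'_aluminium = ln(0.0646/0.0564)/(2πk) = 0.1357/(2π·190) = 1.137×10^-4 m·K/W
  R'_perlite = ln(0.137/0.0646)/(2πk) = 0.7518/(2π·0.0471) = 2.540 m·K/W
ΣR = 1.137×10^-4 + 2.540 = 2.540 m·K/W
Q' = ΔT/ΣR = (210 °C − 27.8 °C)/2.540 = 71.7 W/m

Q' = 71.7 W/m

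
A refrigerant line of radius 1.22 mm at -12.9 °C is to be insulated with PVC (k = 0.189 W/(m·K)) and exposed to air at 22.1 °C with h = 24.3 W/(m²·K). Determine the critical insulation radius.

r_cr = 0.778 cm

For a cylinder, r_cr = k_ins/h = 0.189/24.3 = 0.00778 m = 0.778 cm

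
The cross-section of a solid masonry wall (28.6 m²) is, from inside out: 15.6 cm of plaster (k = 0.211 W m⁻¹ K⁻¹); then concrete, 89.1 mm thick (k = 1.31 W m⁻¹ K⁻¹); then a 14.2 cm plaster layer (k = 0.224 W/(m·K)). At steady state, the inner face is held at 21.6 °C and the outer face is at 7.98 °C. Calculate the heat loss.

Q = 270 W

Treat each layer as a resistance in series:
  R_plaster = L/(kA) = 0.156/(0.211·28.6) = 0.02585 K/W
  R_concrete = L/(kA) = 0.0891/(1.31·28.6) = 0.002378 K/W
  R_plaster = L/(kA) = 0.142/(0.224·28.6) = 0.02217 K/W
ΣR = 0.02585 + 0.002378 + 0.02217 = 0.05040 K/W
Q = ΔT/ΣR = (21.6 °C − 7.98 °C)/0.05040 = 270 W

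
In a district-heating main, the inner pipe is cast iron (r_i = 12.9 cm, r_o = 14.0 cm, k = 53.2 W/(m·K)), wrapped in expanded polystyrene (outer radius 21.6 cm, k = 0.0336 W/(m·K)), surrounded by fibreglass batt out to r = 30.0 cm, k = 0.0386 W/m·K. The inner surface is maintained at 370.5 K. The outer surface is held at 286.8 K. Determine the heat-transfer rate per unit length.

Q' = 24.6 W/m

Series thermal resistances, inner to outer:
  R'_cast iron = ln(0.140/0.129)/(2πk) = 0.08183/(2π·53.2) = 2.448×10^-4 m·K/W
  R'_expanded polystyrene = ln(0.216/0.140)/(2πk) = 0.4336/(2π·0.0336) = 2.054 m·K/W
  R'_fibreglass batt = ln(0.300/0.216)/(2πk) = 0.3285/(2π·0.0386) = 1.354 m·K/W
ΣR = 2.448×10^-4 + 2.054 + 1.354 = 3.408 m·K/W
Q' = ΔT/ΣR = (370.5 K − 286.8 K)/3.408 = 24.6 W/m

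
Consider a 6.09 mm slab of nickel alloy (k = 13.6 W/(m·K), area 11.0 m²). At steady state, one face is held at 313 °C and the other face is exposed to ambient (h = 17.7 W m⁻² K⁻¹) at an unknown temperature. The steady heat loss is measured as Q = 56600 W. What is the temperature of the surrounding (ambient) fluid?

Sum the resistances:
  R_nickel alloy = L/(kA) = 0.00609/(13.6·11.0) = 4.071×10^-5 K/W
  R_conv,out = 1/(hA) = 1/(17.7·11.0) = 0.005136 K/W
ΣR = 0.005177 K/W
ΔT = Q·ΣR = 56600 × 0.005177 = 293.0 K
Heat flows outward, so T_out = T_in − ΔT = 313 − 293.0 = 20.0 °C

T_out = 20.0 °C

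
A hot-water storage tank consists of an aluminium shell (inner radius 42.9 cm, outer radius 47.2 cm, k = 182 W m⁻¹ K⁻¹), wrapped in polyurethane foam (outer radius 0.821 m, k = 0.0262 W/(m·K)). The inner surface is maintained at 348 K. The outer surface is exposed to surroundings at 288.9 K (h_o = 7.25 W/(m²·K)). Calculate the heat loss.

Treat each layer as a resistance in series:
  R_aluminium = (1/0.429 − 1/0.472)/(4πk) = 0.2124/(4π·182) = 9.285×10^-5 K/W
  R_polyurethane foam = (1/0.472 − 1/0.821)/(4πk) = 0.9006/(4π·0.0262) = 2.735 K/W
  R_conv,out = 1/(4πr²h) = 1/(4π·0.821²·7.25) = 0.01628 K/W
ΣR = 9.285×10^-5 + 2.735 + 0.01628 = 2.751 K/W
Q = ΔT/ΣR = (348 K − 288.9 K)/2.751 = 21.5 W

Q = 21.5 W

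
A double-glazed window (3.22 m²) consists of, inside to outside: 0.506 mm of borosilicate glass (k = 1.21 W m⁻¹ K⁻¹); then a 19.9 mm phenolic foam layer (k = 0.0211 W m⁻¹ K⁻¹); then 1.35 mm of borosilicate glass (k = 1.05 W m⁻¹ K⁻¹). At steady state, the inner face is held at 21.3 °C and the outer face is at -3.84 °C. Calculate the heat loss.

Treat each layer as a resistance in series:
  R_borosilicate glass = L/(kA) = 5.06×10^-4/(1.21·3.22) = 1.299×10^-4 K/W
  R_phenolic foam = L/(kA) = 0.0199/(0.0211·3.22) = 0.2929 K/W
  R_borosilicate glass = L/(kA) = 0.00135/(1.05·3.22) = 3.993×10^-4 K/W
ΣR = 1.299×10^-4 + 0.2929 + 3.993×10^-4 = 0.2934 K/W
Q = ΔT/ΣR = (21.3 °C − -3.84 °C)/0.2934 = 85.7 W

Q = 85.7 W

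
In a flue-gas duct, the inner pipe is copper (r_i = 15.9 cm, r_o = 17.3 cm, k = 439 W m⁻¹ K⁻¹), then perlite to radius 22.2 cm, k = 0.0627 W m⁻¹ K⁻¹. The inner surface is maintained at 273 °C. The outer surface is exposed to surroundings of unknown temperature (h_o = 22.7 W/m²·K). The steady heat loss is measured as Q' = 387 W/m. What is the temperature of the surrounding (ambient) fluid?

T_out = 15.8 °C

Sum the resistances:
  R'_copper = ln(0.173/0.159)/(2πk) = 0.08439/(2π·439) = 3.059×10^-5 m·K/W
  R'_perlite = ln(0.222/0.173)/(2πk) = 0.2494/(2π·0.0627) = 0.6330 m·K/W
  R'_conv,out = 1/(2πr h) = 1/(2π·0.222·22.7) = 0.03158 m·K/W
ΣR = 0.6646 m·K/W
ΔT = Q'·ΣR = 387 × 0.6646 = 257.2 K
Heat flows outward, so T_out = T_in − ΔT = 273 − 257.2 = 15.8 °C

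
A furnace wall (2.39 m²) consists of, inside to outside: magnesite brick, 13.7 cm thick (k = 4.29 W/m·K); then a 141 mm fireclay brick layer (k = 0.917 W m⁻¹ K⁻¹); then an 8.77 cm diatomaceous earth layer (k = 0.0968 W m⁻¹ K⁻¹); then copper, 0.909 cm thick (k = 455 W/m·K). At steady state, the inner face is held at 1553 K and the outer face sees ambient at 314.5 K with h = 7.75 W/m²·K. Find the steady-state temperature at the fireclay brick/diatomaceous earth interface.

Treat each layer as a resistance in series:
  R_magnesite brick = L/(kA) = 0.137/(4.29·2.39) = 0.01336 K/W
  R_fireclay brick = L/(kA) = 0.141/(0.917·2.39) = 0.06434 K/W
  R_diatomaceous earth = L/(kA) = 0.0877/(0.0968·2.39) = 0.3791 K/W
  R_copper = L/(kA) = 0.00909/(455·2.39) = 8.359×10^-6 K/W
  R_conv,out = 1/(hA) = 1/(7.75·2.39) = 0.05399 K/W
ΣR = 0.01336 + 0.06434 + 0.3791 + 8.359×10^-6 + 0.05399 = 0.5108 K/W
Q = ΔT/ΣR = (1553 K − 314.5 K)/0.5108 = 2425 W
From the inner boundary to the fireclay brick/diatomaceous earth interface, ΣR_partial = 0.07770 K/W.
T_interface = T_in − Q·ΣR_partial = 1553 K − (2425)(0.07770) = 1365 K

T = 1365 K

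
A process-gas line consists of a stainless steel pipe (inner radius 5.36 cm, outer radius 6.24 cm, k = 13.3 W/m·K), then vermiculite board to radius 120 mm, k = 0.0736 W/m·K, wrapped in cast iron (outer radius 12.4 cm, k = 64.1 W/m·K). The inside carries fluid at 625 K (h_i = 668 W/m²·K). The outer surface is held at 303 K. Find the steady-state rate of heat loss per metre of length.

Q' = 227 W/m

Series thermal resistances, inner to outer:
  R'_conv,in = 1/(2πr h) = 1/(2π·0.0536·668) = 0.004445 m·K/W
  R'_stainless steel = ln(0.0624/0.0536)/(2πk) = 0.1520/(2π·13.3) = 0.001819 m·K/W
  R'_vermiculite board = ln(0.120/0.0624)/(2πk) = 0.6539/(2π·0.0736) = 1.414 m·K/W
  R'_cast iron = ln(0.124/0.120)/(2πk) = 0.03279/(2π·64.1) = 8.141×10^-5 m·K/W
ΣR = 0.004445 + 0.001819 + 1.414 + 8.141×10^-5 = 1.420 m·K/W
Q' = ΔT/ΣR = (625 K − 303 K)/1.420 = 227 W/m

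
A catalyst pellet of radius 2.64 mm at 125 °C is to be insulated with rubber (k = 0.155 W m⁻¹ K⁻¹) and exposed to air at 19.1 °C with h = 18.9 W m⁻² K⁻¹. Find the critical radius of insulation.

r_cr = 1.64 cm

For a sphere, r_cr = 2k_ins/h = 2·0.155/18.9 = 0.0164 m = 1.64 cm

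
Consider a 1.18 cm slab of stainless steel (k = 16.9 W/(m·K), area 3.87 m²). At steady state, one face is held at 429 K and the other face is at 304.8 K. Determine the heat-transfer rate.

Q = kA·ΔT/L = 16.9 × 3.87 × |429 K − 304.8 K| / 0.0118 = 6.88×10^5 W

Q = 688 kW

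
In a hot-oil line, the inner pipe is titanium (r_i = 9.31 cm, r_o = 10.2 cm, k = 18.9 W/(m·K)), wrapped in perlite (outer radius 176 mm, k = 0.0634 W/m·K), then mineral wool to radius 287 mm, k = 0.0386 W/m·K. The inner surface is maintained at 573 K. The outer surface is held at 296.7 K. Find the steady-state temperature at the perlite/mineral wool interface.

T = 461 K

Treat each layer as a resistance in series:
  R'_titanium = ln(0.102/0.0931)/(2πk) = 0.09130/(2π·18.9) = 7.688×10^-4 m·K/W
  R'_perlite = ln(0.176/0.102)/(2πk) = 0.5455/(2π·0.0634) = 1.369 m·K/W
  R'_mineral wool = ln(0.287/0.176)/(2πk) = 0.4890/(2π·0.0386) = 2.016 m·K/W
ΣR = 7.688×10^-4 + 1.369 + 2.016 = 3.386 m·K/W
Q' = ΔT/ΣR = (573 K − 296.7 K)/3.386 = 81.60 W/m
From the inner boundary to the perlite/mineral wool interface, ΣR_partial = 1.370 m·K/W.
T_interface = T_in − Q'·ΣR_partial = 573 K − (81.60)(1.370) = 461 K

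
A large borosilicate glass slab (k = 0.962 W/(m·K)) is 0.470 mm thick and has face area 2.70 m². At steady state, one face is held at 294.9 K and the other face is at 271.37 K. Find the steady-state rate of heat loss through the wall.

Q = kA·ΔT/L = 0.962 × 2.70 × |294.9 K − 271.37 K| / 4.70×10^-4 = 1.30×10^5 W

Q = 130 kW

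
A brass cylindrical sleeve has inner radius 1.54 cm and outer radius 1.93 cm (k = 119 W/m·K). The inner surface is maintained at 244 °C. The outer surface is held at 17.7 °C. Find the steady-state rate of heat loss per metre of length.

Q' = 2πk·ΔT/ln(r₂/r₁) = 2π × 119 × 226.3 / ln(0.0193/0.0154) = 7.50×10^5 W/m

Q' = 750 kW/m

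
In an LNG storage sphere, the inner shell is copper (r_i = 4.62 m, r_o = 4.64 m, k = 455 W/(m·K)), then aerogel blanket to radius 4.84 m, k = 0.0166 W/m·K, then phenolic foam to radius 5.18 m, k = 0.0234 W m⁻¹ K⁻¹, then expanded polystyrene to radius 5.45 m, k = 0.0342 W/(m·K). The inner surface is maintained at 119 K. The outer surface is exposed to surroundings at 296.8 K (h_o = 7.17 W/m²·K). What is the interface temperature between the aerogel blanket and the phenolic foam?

Series thermal resistances, inner to outer:
  R_copper = (1/4.62 − 1/4.64)/(4πk) = 9.330×10^-4/(4π·455) = 1.632×10^-7 K/W
  R_aerogel blanket = (1/4.64 − 1/4.84)/(4πk) = 0.008906/(4π·0.0166) = 0.04269 K/W
  R_phenolic foam = (1/4.84 − 1/5.18)/(4πk) = 0.01356/(4π·0.0234) = 0.04612 K/W
  R_expanded polystyrene = (1/5.18 − 1/5.45)/(4πk) = 0.009564/(4π·0.0342) = 0.02225 K/W
  R_conv,out = 1/(4πr²h) = 1/(4π·5.45²·7.17) = 3.737×10^-4 K/W
ΣR = 1.632×10^-7 + 0.04269 + 0.04612 + 0.02225 + 3.737×10^-4 = 0.1114 K/W
Q = ΔT/ΣR = (119 K − 296.8 K)/0.1114 = -1596 W
From the inner boundary to the aerogel blanket/phenolic foam interface, ΣR_partial = 0.04269 K/W.
T_interface = T_in − Q·ΣR_partial = 119 K − (-1596)(0.04269) = 187.1 K

T = 187.1 K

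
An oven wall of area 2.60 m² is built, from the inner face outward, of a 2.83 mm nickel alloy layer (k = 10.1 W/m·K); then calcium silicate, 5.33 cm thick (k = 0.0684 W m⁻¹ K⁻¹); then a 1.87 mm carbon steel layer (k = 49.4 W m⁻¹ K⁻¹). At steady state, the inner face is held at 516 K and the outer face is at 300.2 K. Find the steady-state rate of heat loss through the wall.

Q = 720 W

Series thermal resistances, inner to outer:
  R_nickel alloy = L/(kA) = 0.00283/(10.1·2.60) = 1.078×10^-4 K/W
  R_calcium silicate = L/(kA) = 0.0533/(0.0684·2.60) = 0.2997 K/W
  R_carbon steel = L/(kA) = 0.00187/(49.4·2.60) = 1.456×10^-5 K/W
ΣR = 1.078×10^-4 + 0.2997 + 1.456×10^-5 = 0.2998 K/W
Q = ΔT/ΣR = (516 K − 300.2 K)/0.2998 = 720 W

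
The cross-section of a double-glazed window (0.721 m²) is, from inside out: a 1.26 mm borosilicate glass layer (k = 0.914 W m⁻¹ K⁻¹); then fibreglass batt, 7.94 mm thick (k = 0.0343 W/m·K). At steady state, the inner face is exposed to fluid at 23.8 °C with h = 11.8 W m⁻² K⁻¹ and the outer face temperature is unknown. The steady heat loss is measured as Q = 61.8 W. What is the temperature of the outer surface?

Series resistances:
  R_conv,in = 1/(hA) = 1/(11.8·0.721) = 0.1175 K/W
  R_borosilicate glass = L/(kA) = 0.00126/(0.914·0.721) = 0.001912 K/W
  R_fibreglass batt = L/(kA) = 0.00794/(0.0343·0.721) = 0.3211 K/W
ΣR = 0.4405 K/W
ΔT = Q·ΣR = 61.8 × 0.4405 = 27.22 K
Heat flows outward, so T_out = T_in − ΔT = 23.8 − 27.22 = -3.42 °C

T_out = -3.42 °C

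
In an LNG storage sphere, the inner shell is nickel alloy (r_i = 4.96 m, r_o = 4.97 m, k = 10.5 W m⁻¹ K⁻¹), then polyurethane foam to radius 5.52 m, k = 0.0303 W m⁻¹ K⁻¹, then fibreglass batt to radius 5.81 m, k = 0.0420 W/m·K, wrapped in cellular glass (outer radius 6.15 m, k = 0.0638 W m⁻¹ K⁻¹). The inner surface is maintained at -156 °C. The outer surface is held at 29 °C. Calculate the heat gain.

Q = 2270 W

Treat each layer as a resistance in series:
  R_nickel alloy = (1/4.96 − 1/4.97)/(4πk) = 4.057×10^-4/(4π·10.5) = 3.074×10^-6 K/W
  R_polyurethane foam = (1/4.97 − 1/5.52)/(4πk) = 0.02005/(4π·0.0303) = 0.05265 K/W
  R_fibreglass batt = (1/5.52 − 1/5.81)/(4πk) = 0.009042/(4π·0.0420) = 0.01713 K/W
  R_cellular glass = (1/5.81 − 1/6.15)/(4πk) = 0.009515/(4π·0.0638) = 0.01187 K/W
ΣR = 3.074×10^-6 + 0.05265 + 0.01713 + 0.01187 = 0.08165 K/W
Q = ΔT/ΣR = (-156 °C − 29 °C)/0.08165 = -2270 W
(Negative Q ⇒ heat flows inward; heat gain = 2270 W.)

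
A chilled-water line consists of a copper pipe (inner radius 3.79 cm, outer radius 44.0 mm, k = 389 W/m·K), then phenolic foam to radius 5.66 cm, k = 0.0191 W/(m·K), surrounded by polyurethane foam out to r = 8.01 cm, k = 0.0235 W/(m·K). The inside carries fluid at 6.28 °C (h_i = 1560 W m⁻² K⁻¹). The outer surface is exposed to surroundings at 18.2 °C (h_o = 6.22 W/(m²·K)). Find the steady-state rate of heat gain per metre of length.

Q' = 2.50 W/m

Series thermal resistances, inner to outer:
  R'_conv,in = 1/(2πr h) = 1/(2π·0.0379·1560) = 0.002692 m·K/W
  R'_copper = ln(0.0440/0.0379)/(2πk) = 0.1492/(2π·389) = 6.106×10^-5 m·K/W
  R'_phenolic foam = ln(0.0566/0.0440)/(2πk) = 0.2518/(2π·0.0191) = 2.098 m·K/W
  R'_polyurethane foam = ln(0.0801/0.0566)/(2πk) = 0.3473/(2π·0.0235) = 2.352 m·K/W
  R'_conv,out = 1/(2πr h) = 1/(2π·0.0801·6.22) = 0.3194 m·K/W
ΣR = 0.002692 + 6.106×10^-5 + 2.098 + 2.352 + 0.3194 = 4.772 m·K/W
Q' = ΔT/ΣR = (6.28 °C − 18.2 °C)/4.772 = -2.50 W/m
(Negative Q' ⇒ heat flows inward; heat gain = 2.50 W/m.)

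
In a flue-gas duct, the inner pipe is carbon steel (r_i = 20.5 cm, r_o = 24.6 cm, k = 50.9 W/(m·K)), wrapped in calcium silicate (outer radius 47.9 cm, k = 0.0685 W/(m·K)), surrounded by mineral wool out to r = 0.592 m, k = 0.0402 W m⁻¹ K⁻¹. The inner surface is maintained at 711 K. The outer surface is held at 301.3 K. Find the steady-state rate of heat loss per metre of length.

Resistance network (inner→outer):
  R'_carbon steel = ln(0.246/0.205)/(2πk) = 0.1823/(2π·50.9) = 5.701×10^-4 m·K/W
  R'_calcium silicate = ln(0.479/0.246)/(2πk) = 0.6664/(2π·0.0685) = 1.548 m·K/W
  R'_mineral wool = ln(0.592/0.479)/(2πk) = 0.2118/(2π·0.0402) = 0.8386 m·K/W
ΣR = 5.701×10^-4 + 1.548 + 0.8386 = 2.387 m·K/W
Q' = ΔT/ΣR = (711 K − 301.3 K)/2.387 = 172 W/m

Q' = 172 W/m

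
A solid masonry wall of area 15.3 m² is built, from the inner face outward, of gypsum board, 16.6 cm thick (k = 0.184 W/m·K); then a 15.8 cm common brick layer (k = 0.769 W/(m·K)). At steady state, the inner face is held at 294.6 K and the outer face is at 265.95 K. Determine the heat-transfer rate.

Series thermal resistances, inner to outer:
  R_gypsum board = L/(kA) = 0.166/(0.184·15.3) = 0.05897 K/W
  R_common brick = L/(kA) = 0.158/(0.769·15.3) = 0.01343 K/W
ΣR = 0.05897 + 0.01343 = 0.07240 K/W
Q = ΔT/ΣR = (294.6 K − 265.95 K)/0.07240 = 396 W

Q = 396 W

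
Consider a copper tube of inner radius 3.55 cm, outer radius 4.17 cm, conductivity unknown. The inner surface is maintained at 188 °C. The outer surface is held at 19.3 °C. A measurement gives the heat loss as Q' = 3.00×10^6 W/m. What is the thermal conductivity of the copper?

ΣR = ΔT/Q' = |188 − 19.3|/3.00×10^6 = 5.623×10^-5 m·K/W
ln(r₂/r₁)/(2πk) = 5.623×10^-5 ⇒ k = 0.1610/(2π·5.623×10^-5) = 456 W/m·K

k = 456 W/m·K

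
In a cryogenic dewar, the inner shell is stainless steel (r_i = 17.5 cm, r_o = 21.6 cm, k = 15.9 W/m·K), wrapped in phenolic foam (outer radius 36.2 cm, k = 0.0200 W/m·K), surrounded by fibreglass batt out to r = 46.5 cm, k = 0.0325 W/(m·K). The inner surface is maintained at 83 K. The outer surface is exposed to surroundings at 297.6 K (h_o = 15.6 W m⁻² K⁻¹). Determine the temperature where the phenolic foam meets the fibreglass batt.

Series thermal resistances, inner to outer:
  R_stainless steel = (1/0.175 − 1/0.216)/(4πk) = 1.085/(4π·15.9) = 0.005429 K/W
  R_phenolic foam = (1/0.216 − 1/0.362)/(4πk) = 1.867/(4π·0.0200) = 7.429 K/W
  R_fibreglass batt = (1/0.362 − 1/0.465)/(4πk) = 0.6119/(4π·0.0325) = 1.498 K/W
  R_conv,out = 1/(4πr²h) = 1/(4π·0.465²·15.6) = 0.02359 K/W
ΣR = 0.005429 + 7.429 + 1.498 + 0.02359 = 8.956 K/W
Q = ΔT/ΣR = (83 K − 297.6 K)/8.956 = -23.96 W
From the inner boundary to the phenolic foam/fibreglass batt interface, ΣR_partial = 7.434 K/W.
T_interface = T_in − Q·ΣR_partial = 83 K − (-23.96)(7.434) = 261.1 K

T = 261.1 K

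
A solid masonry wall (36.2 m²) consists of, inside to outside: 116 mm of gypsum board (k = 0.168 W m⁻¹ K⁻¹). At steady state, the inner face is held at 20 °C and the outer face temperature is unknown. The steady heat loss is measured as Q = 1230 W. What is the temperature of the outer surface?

T_out = -3.46 °C

Sum the resistances:
  R_gypsum board = L/(kA) = 0.116/(0.168·36.2) = 0.01907 K/W
ΣR = 0.01907 K/W
ΔT = Q·ΣR = 1230 × 0.01907 = 23.46 K
Heat flows outward, so T_out = T_in − ΔT = 20 − 23.46 = -3.46 °C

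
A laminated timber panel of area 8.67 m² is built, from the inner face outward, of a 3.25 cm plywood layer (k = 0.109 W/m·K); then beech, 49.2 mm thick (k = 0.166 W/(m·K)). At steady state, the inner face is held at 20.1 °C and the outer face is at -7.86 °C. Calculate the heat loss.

Resistance network (inner→outer):
  R_plywood = L/(kA) = 0.0325/(0.109·8.67) = 0.03439 K/W
  R_beech = L/(kA) = 0.0492/(0.166·8.67) = 0.03419 K/W
ΣR = 0.03439 + 0.03419 = 0.06858 K/W
Q = ΔT/ΣR = (20.1 °C − -7.86 °C)/0.06858 = 408 W

Q = 408 W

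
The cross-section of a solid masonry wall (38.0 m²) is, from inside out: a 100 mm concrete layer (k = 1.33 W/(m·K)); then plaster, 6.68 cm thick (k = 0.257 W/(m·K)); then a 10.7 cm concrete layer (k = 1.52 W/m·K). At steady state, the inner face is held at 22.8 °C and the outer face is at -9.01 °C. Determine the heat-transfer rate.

Q = 2.98 kW

Resistance network (inner→outer):
  R_concrete = L/(kA) = 0.100/(1.33·38.0) = 0.001979 K/W
  R_plaster = L/(kA) = 0.0668/(0.257·38.0) = 0.006840 K/W
  R_concrete = L/(kA) = 0.107/(1.52·38.0) = 0.001852 K/W
ΣR = 0.001979 + 0.006840 + 0.001852 = 0.01067 K/W
Q = ΔT/ΣR = (22.8 °C − -9.01 °C)/0.01067 = 2980 W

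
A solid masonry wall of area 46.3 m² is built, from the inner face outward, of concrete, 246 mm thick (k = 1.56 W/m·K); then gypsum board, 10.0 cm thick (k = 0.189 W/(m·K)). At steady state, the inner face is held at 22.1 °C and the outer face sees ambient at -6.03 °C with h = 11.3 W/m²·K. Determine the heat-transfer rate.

Series thermal resistances, inner to outer:
  R_concrete = L/(kA) = 0.246/(1.56·46.3) = 0.003406 K/W
  R_gypsum board = L/(kA) = 0.100/(0.189·46.3) = 0.01143 K/W
  R_conv,out = 1/(hA) = 1/(11.3·46.3) = 0.001911 K/W
ΣR = 0.003406 + 0.01143 + 0.001911 = 0.01675 K/W
Q = ΔT/ΣR = (22.1 °C − -6.03 °C)/0.01675 = 1680 W

Q = 1680 W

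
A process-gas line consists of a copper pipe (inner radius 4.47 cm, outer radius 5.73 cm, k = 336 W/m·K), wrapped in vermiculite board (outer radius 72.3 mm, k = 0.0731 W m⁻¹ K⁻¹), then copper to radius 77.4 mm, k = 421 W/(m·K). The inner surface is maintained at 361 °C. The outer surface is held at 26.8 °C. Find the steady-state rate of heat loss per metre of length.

Series thermal resistances, inner to outer:
  R'_copper = ln(0.0573/0.0447)/(2πk) = 0.2483/(2π·336) = 1.176×10^-4 m·K/W
  R'_vermiculite board = ln(0.0723/0.0573)/(2πk) = 0.2325/(2π·0.0731) = 0.5063 m·K/W
  R'_copper = ln(0.0774/0.0723)/(2πk) = 0.06816/(2π·421) = 2.577×10^-5 m·K/W
ΣR = 1.176×10^-4 + 0.5063 + 2.577×10^-5 = 0.5064 m·K/W
Q' = ΔT/ΣR = (361 °C − 26.8 °C)/0.5064 = 660 W/m

Q' = 660 W/m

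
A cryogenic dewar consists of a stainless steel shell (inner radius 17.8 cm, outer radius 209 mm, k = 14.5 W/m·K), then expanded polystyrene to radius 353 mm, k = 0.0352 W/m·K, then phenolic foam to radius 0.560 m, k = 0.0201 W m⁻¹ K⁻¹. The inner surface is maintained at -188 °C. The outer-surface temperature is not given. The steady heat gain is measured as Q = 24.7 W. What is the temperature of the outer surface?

Sum the resistances:
  R_stainless steel = (1/0.178 − 1/0.209)/(4πk) = 0.8333/(4π·14.5) = 0.004573 K/W
  R_expanded polystyrene = (1/0.209 − 1/0.353)/(4πk) = 1.952/(4π·0.0352) = 4.413 K/W
  R_phenolic foam = (1/0.353 − 1/0.560)/(4πk) = 1.047/(4π·0.0201) = 4.146 K/W
ΣR = 8.563 K/W
ΔT = Q·ΣR = 24.7 × 8.563 = 211.5 K
Heat flows inward, so T_out = T_in + ΔT = -188 + 211.5 = 23.5 °C

T_out = 23.5 °C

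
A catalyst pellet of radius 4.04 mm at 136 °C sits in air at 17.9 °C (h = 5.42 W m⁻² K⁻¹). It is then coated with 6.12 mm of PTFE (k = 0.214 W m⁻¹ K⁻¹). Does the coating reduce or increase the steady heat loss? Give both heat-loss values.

increases: 0.131 → 0.597 W

Critical radius for a sphere: r_cr = 2k/h = 0.0790 m = 7.90 cm.
Outer radius after coating: r₂ = 0.00404 + 0.00612 = 0.01016 m.
Since r₁ < r_cr and r₂ ≤ r_cr, the coating moves toward the maximum at r_cr — heat loss rises.
Bare: R = 1/(4πr₁²h) = 899.6 K/W; Q = 118.1/899.6 = 0.131 W.
Coated: R = R_cond + R_conv = 197.7 K/W; Q = 118.1/197.7 = 0.597 W.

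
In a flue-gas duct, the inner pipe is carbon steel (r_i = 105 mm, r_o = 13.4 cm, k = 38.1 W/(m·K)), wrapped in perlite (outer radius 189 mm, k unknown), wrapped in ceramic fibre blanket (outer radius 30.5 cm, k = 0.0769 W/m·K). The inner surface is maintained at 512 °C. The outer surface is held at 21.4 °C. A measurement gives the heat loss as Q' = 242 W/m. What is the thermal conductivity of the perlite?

k = 0.0528 W/m·K

ΣR = ΔT/Q' = |512 − 21.4|/242 = 2.027 m·K/W
Known resistances:
  R'_carbon steel = ln(0.134/0.105)/(2πk) = 0.2439/(2π·38.1) = 0.001019 m·K/W
  R'_ceramic fibre blanket = ln(0.305/0.189)/(2πk) = 0.4786/(2π·0.0769) = 0.9905 m·K/W
R_perlite = ΣR − ΣR_known = 2.027 − 0.9915 = 1.036 m·K/W
ln(r₂/r₁)/(2πk) = 1.036 ⇒ k = 0.3439/(2π·1.036) = 0.0528 W/m·K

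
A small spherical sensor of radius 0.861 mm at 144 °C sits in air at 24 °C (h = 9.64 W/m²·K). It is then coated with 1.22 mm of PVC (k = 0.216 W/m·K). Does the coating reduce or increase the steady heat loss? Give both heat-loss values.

increases: 0.0108 → 0.0556 W

Critical radius for a sphere: r_cr = 2k/h = 0.0448 m = 4.48 cm.
Outer radius after coating: r₂ = 8.61×10^-4 + 0.00122 = 0.002081 m.
Since r₁ < r_cr and r₂ ≤ r_cr, the coating moves toward the maximum at r_cr — heat loss rises.
Bare: R = 1/(4πr₁²h) = 11140 K/W; Q = 120/11140 = 0.0108 W.
Coated: R = R_cond + R_conv = 2157 K/W; Q = 120/2157 = 0.0556 W.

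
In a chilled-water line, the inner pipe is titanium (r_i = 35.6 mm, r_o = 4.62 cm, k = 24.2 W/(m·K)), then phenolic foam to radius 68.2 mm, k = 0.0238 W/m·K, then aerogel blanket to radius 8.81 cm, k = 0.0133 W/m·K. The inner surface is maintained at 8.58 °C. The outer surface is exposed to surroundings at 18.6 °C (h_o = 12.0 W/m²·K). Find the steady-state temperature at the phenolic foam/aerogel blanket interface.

Treat each layer as a resistance in series:
  R'_titanium = ln(0.0462/0.0356)/(2πk) = 0.2606/(2π·24.2) = 0.001714 m·K/W
  R'_phenolic foam = ln(0.0682/0.0462)/(2πk) = 0.3895/(2π·0.0238) = 2.604 m·K/W
  R'_aerogel blanket = ln(0.0881/0.0682)/(2πk) = 0.2560/(2π·0.0133) = 3.064 m·K/W
  R'_conv,out = 1/(2πr h) = 1/(2π·0.0881·12.0) = 0.1505 m·K/W
ΣR = 0.001714 + 2.604 + 3.064 + 0.1505 = 5.820 m·K/W
Q' = ΔT/ΣR = (8.58 °C − 18.6 °C)/5.820 = -1.722 W/m
From the inner boundary to the phenolic foam/aerogel blanket interface, ΣR_partial = 2.606 m·K/W.
T_interface = T_in − Q'·ΣR_partial = 8.58 °C − (-1.722)(2.606) = 13.1 °C

T = 13.1 °C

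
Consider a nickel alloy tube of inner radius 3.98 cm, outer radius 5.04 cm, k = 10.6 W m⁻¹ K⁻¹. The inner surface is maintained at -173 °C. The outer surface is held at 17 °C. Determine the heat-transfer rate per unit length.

Q' = 53.6 kW/m

Q' = 2πk·ΔT/ln(r₂/r₁) = 2π × 10.6 × 190 / ln(0.0504/0.0398) = 53600 W/m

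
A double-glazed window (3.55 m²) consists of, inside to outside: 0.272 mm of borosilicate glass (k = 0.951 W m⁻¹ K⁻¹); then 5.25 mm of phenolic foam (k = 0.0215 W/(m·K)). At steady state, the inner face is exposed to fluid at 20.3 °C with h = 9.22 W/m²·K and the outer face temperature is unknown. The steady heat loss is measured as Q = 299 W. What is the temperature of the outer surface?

T_out = -9.43 °C

Series resistances:
  R_conv,in = 1/(hA) = 1/(9.22·3.55) = 0.03055 K/W
  R_borosilicate glass = L/(kA) = 2.72×10^-4/(0.951·3.55) = 8.057×10^-5 K/W
  R_phenolic foam = L/(kA) = 0.00525/(0.0215·3.55) = 0.06878 K/W
ΣR = 0.09942 K/W
ΔT = Q·ΣR = 299 × 0.09942 = 29.73 K
Heat flows outward, so T_out = T_in − ΔT = 20.3 − 29.73 = -9.43 °C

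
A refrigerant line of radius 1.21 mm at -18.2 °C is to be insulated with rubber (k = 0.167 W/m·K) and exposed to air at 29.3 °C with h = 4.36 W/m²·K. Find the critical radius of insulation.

r_cr = 3.83 cm

For a cylinder, r_cr = k_ins/h = 0.167/4.36 = 0.0383 m = 3.83 cm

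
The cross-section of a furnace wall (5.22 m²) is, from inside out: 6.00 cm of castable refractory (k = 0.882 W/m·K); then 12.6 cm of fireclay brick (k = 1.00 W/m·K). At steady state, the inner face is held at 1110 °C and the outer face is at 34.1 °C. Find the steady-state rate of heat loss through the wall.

Resistance network (inner→outer):
  R_castable refractory = L/(kA) = 0.0600/(0.882·5.22) = 0.01303 K/W
  R_fireclay brick = L/(kA) = 0.126/(1.00·5.22) = 0.02414 K/W
ΣR = 0.01303 + 0.02414 = 0.03717 K/W
Q = ΔT/ΣR = (1110 °C − 34.1 °C)/0.03717 = 28900 W

Q = 28.9 kW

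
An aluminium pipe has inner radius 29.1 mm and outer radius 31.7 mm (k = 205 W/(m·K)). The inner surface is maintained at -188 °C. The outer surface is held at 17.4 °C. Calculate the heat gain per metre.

Q' = 3.09×10^6 W/m

Q' = 2πk·ΔT/ln(r₂/r₁) = 2π × 205 × 205.4 / ln(0.0317/0.0291) = 3.09×10^6 W/m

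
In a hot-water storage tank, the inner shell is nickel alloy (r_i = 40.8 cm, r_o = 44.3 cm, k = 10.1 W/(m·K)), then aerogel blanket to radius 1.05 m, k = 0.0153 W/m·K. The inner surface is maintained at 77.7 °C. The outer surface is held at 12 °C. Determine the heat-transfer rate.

Q = 9.68 W

Treat each layer as a resistance in series:
  R_nickel alloy = (1/0.408 − 1/0.443)/(4πk) = 0.1936/(4π·10.1) = 0.001526 K/W
  R_aerogel blanket = (1/0.443 − 1/1.05)/(4πk) = 1.305/(4π·0.0153) = 6.787 K/W
ΣR = 0.001526 + 6.787 = 6.789 K/W
Q = ΔT/ΣR = (77.7 °C − 12 °C)/6.789 = 9.68 W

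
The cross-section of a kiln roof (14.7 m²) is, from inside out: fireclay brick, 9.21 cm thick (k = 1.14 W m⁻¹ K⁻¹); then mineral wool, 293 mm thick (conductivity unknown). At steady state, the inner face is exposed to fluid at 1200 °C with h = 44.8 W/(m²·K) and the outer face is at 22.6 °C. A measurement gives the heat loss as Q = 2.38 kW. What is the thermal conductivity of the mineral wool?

k = 0.0409 W/m·K

ΣR = ΔT/Q = |1200 − 22.6|/2380 = 0.4947 K/W
Known resistances:
  R_conv,in = 1/(hA) = 1/(44.8·14.7) = 0.001518 K/W
  R_fireclay brick = L/(kA) = 0.0921/(1.14·14.7) = 0.005496 K/W
R_mineral wool = ΣR − ΣR_known = 0.4947 − 0.007014 = 0.4877 K/W
L/(kA) = 0.4877 ⇒ k = 0.293/(0.4877·14.7) = 0.0409 W/m·K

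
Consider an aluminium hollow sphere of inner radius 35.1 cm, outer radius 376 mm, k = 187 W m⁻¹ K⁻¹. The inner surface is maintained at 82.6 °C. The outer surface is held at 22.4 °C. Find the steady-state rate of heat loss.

Q = 747 kW

Q = 4πk·ΔT/(1/r₁ − 1/r₂) = 4π × 187 × 60.2 / (1/0.351 − 1/0.376) = 7.47×10^5 W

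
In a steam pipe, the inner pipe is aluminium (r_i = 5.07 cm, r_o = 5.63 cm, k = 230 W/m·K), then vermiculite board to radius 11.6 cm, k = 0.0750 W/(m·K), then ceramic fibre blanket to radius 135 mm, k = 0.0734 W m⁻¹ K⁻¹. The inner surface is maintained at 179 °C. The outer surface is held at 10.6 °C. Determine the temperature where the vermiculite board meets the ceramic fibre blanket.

Resistance network (inner→outer):
  R'_aluminium = ln(0.0563/0.0507)/(2πk) = 0.1048/(2π·230) = 7.250×10^-5 m·K/W
  R'_vermiculite board = ln(0.116/0.0563)/(2πk) = 0.7229/(2π·0.0750) = 1.534 m·K/W
  R'_ceramic fibre blanket = ln(0.135/0.116)/(2πk) = 0.1517/(2π·0.0734) = 0.3289 m·K/W
ΣR = 7.250×10^-5 + 1.534 + 0.3289 = 1.863 m·K/W
Q' = ΔT/ΣR = (179 °C − 10.6 °C)/1.863 = 90.39 W/m
From the inner boundary to the vermiculite board/ceramic fibre blanket interface, ΣR_partial = 1.534 m·K/W.
T_interface = T_in − Q'·ΣR_partial = 179 °C − (90.39)(1.534) = 40.3 °C

T = 40.3 °C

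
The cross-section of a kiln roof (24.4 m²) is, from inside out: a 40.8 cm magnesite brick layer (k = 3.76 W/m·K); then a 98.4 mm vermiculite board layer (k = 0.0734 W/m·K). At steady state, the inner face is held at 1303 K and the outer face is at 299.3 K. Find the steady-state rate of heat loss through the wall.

Treat each layer as a resistance in series:
  R_magnesite brick = L/(kA) = 0.408/(3.76·24.4) = 0.004447 K/W
  R_vermiculite board = L/(kA) = 0.0984/(0.0734·24.4) = 0.05494 K/W
ΣR = 0.004447 + 0.05494 = 0.05939 K/W
Q = ΔT/ΣR = (1303 K − 299.3 K)/0.05939 = 16900 W

Q = 16900 W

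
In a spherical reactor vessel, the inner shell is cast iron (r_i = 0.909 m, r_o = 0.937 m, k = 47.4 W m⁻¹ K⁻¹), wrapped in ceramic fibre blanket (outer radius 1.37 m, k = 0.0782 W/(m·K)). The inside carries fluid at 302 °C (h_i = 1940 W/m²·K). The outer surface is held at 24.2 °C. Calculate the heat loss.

Series thermal resistances, inner to outer:
  R_conv,in = 1/(4πr²h) = 1/(4π·0.909²·1940) = 4.964×10^-5 K/W
  R_cast iron = (1/0.909 − 1/0.937)/(4πk) = 0.03287/(4π·47.4) = 5.519×10^-5 K/W
  R_ceramic fibre blanket = (1/0.937 − 1/1.37)/(4πk) = 0.3373/(4π·0.0782) = 0.3433 K/W
ΣR = 4.964×10^-5 + 5.519×10^-5 + 0.3433 = 0.3434 K/W
Q = ΔT/ΣR = (302 °C − 24.2 °C)/0.3434 = 809 W

Q = 809 W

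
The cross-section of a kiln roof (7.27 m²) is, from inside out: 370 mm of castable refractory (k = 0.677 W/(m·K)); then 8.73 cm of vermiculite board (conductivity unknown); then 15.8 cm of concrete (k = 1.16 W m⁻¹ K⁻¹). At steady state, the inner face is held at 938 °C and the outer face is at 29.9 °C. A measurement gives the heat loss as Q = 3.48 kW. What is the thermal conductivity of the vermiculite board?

ΣR = ΔT/Q = |938 − 29.9|/3480 = 0.2609 K/W
Known resistances:
  R_castable refractory = L/(kA) = 0.370/(0.677·7.27) = 0.07518 K/W
  R_concrete = L/(kA) = 0.158/(1.16·7.27) = 0.01874 K/W
R_vermiculite board = ΣR − ΣR_known = 0.2609 − 0.09392 = 0.1670 K/W
L/(kA) = 0.1670 ⇒ k = 0.0873/(0.1670·7.27) = 0.0719 W/m·K

k = 0.0719 W/m·K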